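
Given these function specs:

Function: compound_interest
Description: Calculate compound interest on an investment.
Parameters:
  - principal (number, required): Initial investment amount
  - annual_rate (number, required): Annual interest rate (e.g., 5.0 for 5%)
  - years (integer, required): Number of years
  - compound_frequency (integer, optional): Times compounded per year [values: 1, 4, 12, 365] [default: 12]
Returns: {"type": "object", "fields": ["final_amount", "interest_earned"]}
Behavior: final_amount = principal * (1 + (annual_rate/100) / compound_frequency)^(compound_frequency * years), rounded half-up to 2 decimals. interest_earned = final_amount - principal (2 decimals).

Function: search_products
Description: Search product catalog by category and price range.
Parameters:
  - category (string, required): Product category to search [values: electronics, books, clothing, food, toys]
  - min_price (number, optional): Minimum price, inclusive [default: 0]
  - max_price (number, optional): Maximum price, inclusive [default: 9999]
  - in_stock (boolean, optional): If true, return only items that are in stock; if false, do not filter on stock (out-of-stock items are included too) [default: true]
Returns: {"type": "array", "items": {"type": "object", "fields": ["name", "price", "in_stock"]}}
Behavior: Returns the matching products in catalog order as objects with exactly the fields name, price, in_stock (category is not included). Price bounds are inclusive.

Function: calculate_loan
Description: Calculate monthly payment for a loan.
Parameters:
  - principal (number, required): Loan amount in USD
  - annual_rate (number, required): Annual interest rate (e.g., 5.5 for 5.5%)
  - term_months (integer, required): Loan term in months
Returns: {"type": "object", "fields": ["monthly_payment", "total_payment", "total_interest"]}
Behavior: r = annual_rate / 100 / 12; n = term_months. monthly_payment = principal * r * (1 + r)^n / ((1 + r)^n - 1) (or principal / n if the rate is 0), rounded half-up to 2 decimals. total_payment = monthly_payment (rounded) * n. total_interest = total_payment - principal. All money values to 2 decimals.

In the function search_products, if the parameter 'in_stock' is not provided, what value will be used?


The search_products spec declares:
  - in_stock (boolean, optional): If true, return only items that are in stock; if false, do not filter on stock (out-of-stock items are included too) [default: true]
Default:
true


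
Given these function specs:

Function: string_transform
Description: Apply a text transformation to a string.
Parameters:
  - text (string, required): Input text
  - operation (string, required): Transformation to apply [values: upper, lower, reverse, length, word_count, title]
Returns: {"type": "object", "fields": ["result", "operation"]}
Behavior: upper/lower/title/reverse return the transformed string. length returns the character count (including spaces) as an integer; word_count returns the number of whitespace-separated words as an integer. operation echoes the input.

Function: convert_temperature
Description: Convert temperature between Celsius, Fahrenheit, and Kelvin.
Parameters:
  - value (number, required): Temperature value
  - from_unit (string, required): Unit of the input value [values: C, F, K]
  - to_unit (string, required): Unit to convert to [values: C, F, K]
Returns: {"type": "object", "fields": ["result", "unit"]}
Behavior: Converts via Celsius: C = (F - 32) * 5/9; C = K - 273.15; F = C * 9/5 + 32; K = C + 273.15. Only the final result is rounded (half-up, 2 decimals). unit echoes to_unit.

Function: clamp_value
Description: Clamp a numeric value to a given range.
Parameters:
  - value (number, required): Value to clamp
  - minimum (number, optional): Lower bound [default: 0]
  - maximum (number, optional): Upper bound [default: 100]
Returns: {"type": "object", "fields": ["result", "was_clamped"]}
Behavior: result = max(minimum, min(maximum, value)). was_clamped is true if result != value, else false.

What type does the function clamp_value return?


The clamp_value spec declares Returns: {"type": "object", "fields": ["result", "was_clamped"]}
Type:
object


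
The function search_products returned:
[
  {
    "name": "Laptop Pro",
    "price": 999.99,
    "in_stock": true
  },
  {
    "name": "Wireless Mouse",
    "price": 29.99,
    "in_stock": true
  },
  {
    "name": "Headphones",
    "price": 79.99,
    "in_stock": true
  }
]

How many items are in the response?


Items: Laptop Pro, Wireless Mouse, Headphones
3


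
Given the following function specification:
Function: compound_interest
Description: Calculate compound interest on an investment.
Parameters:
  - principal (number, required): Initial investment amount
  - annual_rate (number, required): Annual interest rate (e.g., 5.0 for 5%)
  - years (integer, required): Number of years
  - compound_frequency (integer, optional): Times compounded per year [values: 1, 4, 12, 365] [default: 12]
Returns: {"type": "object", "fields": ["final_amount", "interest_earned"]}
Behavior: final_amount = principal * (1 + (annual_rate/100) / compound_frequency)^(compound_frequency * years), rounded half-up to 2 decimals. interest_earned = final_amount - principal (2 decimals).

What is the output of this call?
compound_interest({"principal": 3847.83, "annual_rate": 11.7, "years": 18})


Defaults applied: compound_frequency=12
rate per period = 11.7/100/12 = 0.00975 (keep full precision); periods = 12 * 18 = 216
(1 + 0.00975)^216 = 8.13193986
final_amount = 3847.83 * 8.13193986 = 31290.322133 -> 31290.32
interest_earned = 31290.32 - 3847.83 = 27442.49
Output:
{"final_amount": 31290.32, "interest_earned": 27442.49}


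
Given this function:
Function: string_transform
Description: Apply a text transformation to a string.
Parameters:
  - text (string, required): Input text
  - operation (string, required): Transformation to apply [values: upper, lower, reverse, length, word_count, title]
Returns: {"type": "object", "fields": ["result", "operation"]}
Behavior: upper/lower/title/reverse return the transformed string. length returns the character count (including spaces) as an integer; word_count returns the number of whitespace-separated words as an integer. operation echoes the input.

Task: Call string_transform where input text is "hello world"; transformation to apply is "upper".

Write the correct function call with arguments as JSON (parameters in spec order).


Mapping each described value to its parameter name:
  'Input text' -> text = "hello world"
  'Transformation to apply' -> operation = "upper"
string_transform({"text": "hello world", "operation": "upper"})


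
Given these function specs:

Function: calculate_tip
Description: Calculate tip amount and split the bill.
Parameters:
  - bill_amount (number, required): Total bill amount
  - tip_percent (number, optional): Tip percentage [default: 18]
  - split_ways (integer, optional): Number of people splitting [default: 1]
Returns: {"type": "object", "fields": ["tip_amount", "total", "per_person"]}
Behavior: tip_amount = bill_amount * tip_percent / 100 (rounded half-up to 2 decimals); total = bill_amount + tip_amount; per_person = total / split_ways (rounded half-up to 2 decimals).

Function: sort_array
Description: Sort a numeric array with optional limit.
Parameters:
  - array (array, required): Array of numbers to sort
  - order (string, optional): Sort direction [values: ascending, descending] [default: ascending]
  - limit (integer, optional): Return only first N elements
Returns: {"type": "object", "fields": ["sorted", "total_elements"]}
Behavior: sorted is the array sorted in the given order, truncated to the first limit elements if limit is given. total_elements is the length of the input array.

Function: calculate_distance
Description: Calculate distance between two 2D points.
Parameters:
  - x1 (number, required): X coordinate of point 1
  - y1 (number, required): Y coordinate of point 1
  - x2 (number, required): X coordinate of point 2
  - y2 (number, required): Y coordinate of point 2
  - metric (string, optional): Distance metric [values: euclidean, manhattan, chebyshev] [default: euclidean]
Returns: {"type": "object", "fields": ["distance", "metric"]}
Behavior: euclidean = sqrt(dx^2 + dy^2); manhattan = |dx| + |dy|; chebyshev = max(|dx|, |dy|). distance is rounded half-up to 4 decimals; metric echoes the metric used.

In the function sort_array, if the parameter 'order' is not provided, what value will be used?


The sort_array spec declares:
  - order (string, optional): Sort direction [values: ascending, descending] [default: ascending]
Default:
ascending


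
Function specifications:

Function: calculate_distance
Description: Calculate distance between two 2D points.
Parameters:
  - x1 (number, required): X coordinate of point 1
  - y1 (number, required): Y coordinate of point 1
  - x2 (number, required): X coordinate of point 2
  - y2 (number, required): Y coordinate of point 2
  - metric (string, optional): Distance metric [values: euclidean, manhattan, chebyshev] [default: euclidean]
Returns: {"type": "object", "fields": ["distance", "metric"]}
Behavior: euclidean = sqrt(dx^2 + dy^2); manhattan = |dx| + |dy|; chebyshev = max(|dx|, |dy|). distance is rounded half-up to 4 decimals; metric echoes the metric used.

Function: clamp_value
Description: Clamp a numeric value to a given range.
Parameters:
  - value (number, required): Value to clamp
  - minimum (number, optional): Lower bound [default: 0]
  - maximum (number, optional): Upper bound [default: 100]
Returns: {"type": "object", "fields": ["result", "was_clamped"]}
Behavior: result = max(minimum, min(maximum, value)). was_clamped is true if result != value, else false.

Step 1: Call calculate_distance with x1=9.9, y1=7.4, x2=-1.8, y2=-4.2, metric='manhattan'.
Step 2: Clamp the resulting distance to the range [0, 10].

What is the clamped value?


Step 1: calculate_distance (manhattan)
  |dx| = |-1.8 - 9.9| = 11.7; |dy| = |-4.2 - 7.4| = 11.6
  manhattan: 11.7 + 11.6 = 23.3
  Round to 4 decimals: 23.3
  -> distance = 23.3
Step 2: clamp_value(value=23.3, minimum=0, maximum=10)
  result = max(0, min(10, 23.3)) = max(0, 10) = 10
  was_clamped = (10 != 23.3) = true
  -> result = 10
10


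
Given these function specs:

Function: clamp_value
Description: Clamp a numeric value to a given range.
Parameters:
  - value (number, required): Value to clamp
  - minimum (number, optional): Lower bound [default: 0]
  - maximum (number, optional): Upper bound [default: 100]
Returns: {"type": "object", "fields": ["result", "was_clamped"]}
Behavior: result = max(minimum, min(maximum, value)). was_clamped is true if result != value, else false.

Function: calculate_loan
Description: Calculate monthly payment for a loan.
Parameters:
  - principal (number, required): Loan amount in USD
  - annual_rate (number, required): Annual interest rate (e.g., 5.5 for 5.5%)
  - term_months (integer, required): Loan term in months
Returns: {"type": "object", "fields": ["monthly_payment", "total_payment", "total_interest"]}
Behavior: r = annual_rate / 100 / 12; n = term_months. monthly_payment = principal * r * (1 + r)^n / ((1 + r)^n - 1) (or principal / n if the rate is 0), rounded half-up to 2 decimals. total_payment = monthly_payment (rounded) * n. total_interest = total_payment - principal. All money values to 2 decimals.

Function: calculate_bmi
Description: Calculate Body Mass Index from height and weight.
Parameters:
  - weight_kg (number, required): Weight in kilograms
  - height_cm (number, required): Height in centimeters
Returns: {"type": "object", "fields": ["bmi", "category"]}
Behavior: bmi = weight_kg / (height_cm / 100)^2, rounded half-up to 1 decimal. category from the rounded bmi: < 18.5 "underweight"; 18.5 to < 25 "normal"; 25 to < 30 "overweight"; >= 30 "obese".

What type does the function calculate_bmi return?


The calculate_bmi spec declares Returns: {"type": "object", "fields": ["bmi", "category"]}
Type:
object


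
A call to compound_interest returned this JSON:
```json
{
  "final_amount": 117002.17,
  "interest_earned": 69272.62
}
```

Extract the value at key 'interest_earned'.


69272.62


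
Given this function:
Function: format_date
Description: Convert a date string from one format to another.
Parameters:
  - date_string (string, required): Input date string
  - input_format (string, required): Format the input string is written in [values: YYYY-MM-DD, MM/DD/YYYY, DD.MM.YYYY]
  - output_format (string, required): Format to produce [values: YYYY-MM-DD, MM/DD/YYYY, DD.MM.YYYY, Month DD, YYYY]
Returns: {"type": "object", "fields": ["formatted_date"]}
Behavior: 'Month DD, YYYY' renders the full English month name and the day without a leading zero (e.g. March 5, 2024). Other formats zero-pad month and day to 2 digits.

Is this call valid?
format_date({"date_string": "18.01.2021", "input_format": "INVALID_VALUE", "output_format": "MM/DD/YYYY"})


Checking parameter values...
Parameter 'input_format' has value 'INVALID_VALUE' not in allowed: YYYY-MM-DD, MM/DD/YYYY, DD.MM.YYYY
Invalid - 'input_format' must be one of YYYY-MM-DD, MM/DD/YYYY, DD.MM.YYYY


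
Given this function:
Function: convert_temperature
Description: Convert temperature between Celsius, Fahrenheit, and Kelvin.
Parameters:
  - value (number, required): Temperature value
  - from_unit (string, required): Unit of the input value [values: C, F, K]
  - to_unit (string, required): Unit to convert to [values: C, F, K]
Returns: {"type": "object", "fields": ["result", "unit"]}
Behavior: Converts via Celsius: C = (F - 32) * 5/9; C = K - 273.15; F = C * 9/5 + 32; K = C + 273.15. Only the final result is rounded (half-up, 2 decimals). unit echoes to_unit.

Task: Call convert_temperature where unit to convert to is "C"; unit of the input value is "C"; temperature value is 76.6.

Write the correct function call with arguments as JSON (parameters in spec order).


Mapping each described value to its parameter name:
  'Unit to convert to' -> to_unit = "C"
  'Unit of the input value' -> from_unit = "C"
  'Temperature value' -> value = 76.6
convert_temperature({"value": 76.6, "from_unit": "C", "to_unit": "C"})


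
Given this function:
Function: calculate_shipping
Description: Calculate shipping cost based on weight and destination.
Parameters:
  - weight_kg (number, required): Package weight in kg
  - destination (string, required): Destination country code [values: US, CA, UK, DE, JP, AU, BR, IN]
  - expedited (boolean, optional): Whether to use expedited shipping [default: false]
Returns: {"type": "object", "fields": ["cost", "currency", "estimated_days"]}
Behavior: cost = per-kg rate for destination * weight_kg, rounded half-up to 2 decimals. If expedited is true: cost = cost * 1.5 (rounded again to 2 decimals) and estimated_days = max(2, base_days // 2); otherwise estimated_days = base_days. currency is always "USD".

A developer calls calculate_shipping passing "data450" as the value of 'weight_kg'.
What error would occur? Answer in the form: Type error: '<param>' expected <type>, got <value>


Spec: 'weight_kg' is declared as number; "data450" is a string.
Type error: 'weight_kg' expected number, got "data450"


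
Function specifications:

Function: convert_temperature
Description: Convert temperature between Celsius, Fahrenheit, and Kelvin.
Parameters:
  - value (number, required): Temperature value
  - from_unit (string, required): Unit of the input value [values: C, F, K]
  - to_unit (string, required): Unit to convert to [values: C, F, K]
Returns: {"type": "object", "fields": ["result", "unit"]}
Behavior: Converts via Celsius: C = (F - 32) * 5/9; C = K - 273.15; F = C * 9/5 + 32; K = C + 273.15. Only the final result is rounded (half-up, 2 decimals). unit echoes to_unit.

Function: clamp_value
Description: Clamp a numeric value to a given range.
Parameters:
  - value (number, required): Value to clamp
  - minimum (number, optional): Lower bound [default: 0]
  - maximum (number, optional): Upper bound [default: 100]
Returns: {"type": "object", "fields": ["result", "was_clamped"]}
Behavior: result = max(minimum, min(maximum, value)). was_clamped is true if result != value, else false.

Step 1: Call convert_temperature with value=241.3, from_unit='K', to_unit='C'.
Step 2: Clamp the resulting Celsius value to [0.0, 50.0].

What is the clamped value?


Step 1: convert_temperature(value=241.3, from_unit=K, to_unit=C)
  To C: 241.3 - 273.15 = -31.85
  Target is C: -31.85
  Round to 2 decimals: -31.85
  -> result = -31.85 C
Step 2: clamp_value(value=-31.85, minimum=0.0, maximum=50.0)
  result = max(0.0, min(50.0, -31.85)) = max(0.0, -31.85) = 0.0
  was_clamped = (0.0 != -31.85) = true
  -> result = 0.0
0.0


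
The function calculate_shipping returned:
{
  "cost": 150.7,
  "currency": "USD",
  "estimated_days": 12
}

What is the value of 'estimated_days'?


12


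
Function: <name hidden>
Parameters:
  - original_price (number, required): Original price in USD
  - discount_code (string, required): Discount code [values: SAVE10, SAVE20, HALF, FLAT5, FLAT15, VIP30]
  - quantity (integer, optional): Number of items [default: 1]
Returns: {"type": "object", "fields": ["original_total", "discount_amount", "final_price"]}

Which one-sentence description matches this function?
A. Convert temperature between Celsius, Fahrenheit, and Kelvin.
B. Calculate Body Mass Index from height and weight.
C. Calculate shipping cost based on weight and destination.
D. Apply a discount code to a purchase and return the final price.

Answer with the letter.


Parameters original_price, discount_code, quantity and return ["original_total", "discount_amount", "final_price"] fit: Apply a discount code to a purchase and return the final price.
D


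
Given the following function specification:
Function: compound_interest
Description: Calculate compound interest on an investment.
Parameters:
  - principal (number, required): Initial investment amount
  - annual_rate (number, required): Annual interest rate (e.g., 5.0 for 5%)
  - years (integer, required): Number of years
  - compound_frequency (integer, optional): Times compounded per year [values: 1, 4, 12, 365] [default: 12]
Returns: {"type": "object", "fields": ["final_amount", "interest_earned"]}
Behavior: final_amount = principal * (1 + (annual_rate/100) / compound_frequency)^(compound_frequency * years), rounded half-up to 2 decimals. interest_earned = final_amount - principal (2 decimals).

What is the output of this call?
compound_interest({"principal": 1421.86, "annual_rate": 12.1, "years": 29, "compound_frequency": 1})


rate per period = 12.1/100/1 = 0.121 (keep full precision); periods = 1 * 29 = 29
(1 + 0.121)^29 = 27.45129047
final_amount = 1421.86 * 27.45129047 = 39031.891872 -> 39031.89
interest_earned = 39031.89 - 1421.86 = 37610.03
Output:
{"final_amount": 39031.89, "interest_earned": 37610.03}


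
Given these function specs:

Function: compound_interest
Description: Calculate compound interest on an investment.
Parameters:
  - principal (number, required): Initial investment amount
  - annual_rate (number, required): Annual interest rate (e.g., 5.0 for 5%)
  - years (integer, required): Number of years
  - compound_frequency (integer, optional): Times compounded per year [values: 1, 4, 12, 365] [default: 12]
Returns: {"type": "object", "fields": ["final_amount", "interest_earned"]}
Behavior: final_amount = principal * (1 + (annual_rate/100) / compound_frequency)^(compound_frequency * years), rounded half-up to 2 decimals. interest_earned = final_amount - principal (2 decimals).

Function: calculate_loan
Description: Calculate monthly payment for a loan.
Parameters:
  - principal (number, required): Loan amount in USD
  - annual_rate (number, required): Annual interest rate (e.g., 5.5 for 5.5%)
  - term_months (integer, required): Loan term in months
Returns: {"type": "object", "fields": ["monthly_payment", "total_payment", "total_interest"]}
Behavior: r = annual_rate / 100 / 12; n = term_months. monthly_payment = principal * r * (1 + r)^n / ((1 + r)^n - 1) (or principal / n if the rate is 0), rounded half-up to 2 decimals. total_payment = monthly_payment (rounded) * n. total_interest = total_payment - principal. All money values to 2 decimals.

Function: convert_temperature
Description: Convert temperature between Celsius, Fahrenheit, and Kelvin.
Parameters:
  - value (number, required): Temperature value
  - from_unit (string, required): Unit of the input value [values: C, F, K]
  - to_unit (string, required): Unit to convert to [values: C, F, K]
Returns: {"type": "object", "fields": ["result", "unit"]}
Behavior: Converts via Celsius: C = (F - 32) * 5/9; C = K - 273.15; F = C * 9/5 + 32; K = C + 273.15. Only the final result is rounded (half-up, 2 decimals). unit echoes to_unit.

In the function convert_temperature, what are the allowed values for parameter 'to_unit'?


The convert_temperature spec declares:
  - to_unit (string, required): Unit to convert to [values: C, F, K]
Allowed values:
C, F, K


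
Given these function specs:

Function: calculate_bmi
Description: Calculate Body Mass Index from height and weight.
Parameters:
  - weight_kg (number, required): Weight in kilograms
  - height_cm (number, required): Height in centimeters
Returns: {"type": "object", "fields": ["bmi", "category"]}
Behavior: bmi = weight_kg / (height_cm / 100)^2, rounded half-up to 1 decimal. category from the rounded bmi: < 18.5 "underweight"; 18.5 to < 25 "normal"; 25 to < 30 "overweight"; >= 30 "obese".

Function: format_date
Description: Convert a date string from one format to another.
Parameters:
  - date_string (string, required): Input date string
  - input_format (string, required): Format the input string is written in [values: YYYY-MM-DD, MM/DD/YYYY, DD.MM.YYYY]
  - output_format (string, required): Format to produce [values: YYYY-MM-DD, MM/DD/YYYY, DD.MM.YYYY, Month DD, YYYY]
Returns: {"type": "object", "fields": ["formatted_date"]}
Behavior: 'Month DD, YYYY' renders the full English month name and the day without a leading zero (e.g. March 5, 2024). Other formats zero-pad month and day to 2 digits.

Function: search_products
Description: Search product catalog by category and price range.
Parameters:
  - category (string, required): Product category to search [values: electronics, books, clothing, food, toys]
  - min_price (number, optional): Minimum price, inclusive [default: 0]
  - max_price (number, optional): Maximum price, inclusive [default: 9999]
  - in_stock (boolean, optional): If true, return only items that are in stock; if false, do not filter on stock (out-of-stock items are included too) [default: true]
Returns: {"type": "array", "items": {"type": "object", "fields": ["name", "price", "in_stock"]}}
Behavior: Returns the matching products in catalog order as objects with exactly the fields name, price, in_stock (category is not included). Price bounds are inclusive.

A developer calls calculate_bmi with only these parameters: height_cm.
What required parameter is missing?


Required parameters: weight_kg, height_cm
Provided: height_cm
Missing: weight_kg
weight_kg


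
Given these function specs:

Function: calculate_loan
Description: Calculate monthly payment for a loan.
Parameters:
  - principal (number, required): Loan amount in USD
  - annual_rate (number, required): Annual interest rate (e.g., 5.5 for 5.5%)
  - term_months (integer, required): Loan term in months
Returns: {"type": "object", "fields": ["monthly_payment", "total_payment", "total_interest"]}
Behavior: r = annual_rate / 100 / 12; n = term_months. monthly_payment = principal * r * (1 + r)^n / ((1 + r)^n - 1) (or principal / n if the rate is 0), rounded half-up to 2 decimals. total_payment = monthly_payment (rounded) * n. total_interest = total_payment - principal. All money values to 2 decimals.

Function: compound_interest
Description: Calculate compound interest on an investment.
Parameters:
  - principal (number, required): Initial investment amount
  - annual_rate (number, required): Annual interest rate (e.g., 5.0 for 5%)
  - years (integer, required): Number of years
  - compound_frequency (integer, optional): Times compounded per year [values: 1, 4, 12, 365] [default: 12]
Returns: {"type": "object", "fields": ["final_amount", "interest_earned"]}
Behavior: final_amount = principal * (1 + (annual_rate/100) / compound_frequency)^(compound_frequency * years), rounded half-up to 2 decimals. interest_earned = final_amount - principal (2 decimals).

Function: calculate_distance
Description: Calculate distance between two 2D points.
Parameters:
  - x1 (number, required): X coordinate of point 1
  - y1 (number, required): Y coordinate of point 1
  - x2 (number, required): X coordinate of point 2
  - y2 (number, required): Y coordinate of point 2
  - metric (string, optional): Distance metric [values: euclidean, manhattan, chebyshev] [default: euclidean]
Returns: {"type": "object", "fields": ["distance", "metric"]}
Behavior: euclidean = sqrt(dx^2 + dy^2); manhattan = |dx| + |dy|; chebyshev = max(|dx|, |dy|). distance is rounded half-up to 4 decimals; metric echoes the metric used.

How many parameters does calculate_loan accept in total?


Parameters of calculate_loan: principal (required), annual_rate (required), term_months (required)
Total:
3


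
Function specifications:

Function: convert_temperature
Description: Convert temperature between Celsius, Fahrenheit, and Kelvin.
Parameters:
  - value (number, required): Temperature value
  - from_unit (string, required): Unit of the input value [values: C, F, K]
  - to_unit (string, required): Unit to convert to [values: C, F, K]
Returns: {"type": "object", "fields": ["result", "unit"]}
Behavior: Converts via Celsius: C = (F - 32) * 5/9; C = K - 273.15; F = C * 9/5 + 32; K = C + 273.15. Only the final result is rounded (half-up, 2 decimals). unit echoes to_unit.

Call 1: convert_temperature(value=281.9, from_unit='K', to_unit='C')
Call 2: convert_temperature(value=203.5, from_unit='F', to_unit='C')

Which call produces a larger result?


Call 1:
  To C: 281.9 - 273.15 = 8.75
  Target is C: 8.75
  Round to 2 decimals: 8.75
  -> 8.75 C
Call 2:
  To C: (203.5 - 32) * 5/9 = 95.277778
  Target is C: 95.277778
  Round to 2 decimals: 95.28
  -> 95.28 C
Call 2 (95.28 C)


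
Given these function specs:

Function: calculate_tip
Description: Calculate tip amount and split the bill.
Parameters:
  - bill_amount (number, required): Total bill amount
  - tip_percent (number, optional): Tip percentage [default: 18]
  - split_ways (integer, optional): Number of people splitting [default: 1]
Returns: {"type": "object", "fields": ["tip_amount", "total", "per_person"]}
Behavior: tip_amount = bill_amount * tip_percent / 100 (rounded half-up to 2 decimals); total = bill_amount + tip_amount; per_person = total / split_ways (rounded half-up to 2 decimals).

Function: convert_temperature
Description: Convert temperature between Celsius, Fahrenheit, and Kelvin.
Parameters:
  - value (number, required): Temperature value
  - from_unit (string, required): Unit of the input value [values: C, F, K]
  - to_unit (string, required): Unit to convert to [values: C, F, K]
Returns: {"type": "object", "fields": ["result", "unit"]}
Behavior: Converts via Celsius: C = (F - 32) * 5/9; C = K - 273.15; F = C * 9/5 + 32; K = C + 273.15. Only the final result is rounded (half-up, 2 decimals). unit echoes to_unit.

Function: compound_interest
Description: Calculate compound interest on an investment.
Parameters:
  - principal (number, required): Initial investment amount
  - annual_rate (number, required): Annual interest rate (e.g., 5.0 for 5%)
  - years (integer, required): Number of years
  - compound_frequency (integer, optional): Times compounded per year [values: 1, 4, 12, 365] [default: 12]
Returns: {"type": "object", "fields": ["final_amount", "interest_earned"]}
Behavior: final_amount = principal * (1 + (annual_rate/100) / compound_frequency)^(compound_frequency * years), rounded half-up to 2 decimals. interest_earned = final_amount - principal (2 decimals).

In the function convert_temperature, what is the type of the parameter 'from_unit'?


The convert_temperature spec declares:
  - from_unit (string, required): Unit of the input value [values: C, F, K]
Type:
string


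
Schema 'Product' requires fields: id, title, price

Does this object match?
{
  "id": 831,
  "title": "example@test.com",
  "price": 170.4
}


Checking required fields... All present.
Valid - all required fields present


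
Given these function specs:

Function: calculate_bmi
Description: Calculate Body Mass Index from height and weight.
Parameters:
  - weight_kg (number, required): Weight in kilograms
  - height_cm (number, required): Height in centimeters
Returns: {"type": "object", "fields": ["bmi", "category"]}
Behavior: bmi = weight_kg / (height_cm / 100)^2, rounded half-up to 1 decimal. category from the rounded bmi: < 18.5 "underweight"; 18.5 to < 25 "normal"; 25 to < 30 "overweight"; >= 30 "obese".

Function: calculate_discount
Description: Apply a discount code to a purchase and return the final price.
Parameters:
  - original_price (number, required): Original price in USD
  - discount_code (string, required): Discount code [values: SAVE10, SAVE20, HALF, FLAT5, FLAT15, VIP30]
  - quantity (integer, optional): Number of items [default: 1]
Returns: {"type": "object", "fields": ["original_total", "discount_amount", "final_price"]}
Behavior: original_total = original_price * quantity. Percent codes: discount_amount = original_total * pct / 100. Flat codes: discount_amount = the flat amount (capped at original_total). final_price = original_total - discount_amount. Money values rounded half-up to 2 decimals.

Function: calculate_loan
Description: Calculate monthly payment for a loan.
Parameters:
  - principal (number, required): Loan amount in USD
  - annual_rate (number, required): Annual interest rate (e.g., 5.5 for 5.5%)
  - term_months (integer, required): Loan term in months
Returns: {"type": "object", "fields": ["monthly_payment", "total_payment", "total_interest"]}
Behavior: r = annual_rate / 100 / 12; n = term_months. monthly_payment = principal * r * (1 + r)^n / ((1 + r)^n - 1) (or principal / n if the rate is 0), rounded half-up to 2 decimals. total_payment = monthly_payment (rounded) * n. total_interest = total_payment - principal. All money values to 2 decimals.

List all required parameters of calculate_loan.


Parameters of calculate_loan and their required/optional flag:
  principal: required
  annual_rate: required
  term_months: required
annual_rate, principal, term_months


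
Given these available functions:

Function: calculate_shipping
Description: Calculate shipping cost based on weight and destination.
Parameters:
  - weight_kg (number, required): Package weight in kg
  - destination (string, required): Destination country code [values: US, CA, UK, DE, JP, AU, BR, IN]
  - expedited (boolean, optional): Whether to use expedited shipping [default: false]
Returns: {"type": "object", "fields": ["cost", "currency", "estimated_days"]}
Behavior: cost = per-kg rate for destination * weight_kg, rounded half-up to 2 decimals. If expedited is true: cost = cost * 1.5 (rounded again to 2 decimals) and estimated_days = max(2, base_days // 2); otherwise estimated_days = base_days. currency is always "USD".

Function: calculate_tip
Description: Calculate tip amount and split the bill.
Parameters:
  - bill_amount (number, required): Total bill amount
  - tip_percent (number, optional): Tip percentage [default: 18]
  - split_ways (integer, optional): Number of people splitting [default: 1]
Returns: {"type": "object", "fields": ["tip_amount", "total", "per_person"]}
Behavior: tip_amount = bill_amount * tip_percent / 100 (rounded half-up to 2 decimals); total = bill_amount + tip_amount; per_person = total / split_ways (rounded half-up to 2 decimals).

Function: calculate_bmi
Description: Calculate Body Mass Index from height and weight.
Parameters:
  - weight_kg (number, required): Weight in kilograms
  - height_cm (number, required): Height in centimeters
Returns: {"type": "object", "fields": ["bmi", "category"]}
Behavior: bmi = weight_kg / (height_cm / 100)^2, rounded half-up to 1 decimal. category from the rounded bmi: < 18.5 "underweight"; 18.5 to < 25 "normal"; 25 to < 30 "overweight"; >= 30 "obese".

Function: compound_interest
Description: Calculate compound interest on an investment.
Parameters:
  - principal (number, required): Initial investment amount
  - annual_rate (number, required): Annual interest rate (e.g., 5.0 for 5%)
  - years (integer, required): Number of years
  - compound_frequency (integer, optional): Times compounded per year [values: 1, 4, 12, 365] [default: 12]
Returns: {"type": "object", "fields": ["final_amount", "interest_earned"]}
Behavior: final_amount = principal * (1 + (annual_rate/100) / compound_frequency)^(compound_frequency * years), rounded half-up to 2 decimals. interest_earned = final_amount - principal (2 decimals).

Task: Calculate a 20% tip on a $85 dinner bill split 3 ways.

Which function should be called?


The task needs a function whose description is: Calculate tip amount and split the bill.
calculate_tip


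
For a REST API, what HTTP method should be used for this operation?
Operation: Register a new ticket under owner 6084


GET = read, POST = create, PUT = update/replace, DELETE = remove
This operation is a create.
POST


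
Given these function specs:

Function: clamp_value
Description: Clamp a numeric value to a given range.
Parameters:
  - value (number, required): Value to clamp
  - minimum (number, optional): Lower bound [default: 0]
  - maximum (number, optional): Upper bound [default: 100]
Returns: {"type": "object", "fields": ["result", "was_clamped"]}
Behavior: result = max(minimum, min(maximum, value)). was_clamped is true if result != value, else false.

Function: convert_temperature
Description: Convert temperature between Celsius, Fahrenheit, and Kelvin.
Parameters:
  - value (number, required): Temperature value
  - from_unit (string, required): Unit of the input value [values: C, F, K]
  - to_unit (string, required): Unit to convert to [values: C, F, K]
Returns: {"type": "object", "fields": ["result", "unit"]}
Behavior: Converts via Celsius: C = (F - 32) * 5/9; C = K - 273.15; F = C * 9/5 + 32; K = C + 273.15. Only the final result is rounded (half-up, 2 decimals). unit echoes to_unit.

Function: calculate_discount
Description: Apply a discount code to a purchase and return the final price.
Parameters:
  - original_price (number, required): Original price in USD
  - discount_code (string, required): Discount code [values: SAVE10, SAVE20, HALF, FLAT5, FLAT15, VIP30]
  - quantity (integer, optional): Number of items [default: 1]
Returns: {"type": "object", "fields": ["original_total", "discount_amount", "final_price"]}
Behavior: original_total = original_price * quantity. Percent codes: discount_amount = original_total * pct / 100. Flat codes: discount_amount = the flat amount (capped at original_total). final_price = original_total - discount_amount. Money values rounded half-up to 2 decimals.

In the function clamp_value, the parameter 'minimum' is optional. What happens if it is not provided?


The clamp_value spec declares:
  - minimum (number, optional): Lower bound [default: 0]
It defaults to 0


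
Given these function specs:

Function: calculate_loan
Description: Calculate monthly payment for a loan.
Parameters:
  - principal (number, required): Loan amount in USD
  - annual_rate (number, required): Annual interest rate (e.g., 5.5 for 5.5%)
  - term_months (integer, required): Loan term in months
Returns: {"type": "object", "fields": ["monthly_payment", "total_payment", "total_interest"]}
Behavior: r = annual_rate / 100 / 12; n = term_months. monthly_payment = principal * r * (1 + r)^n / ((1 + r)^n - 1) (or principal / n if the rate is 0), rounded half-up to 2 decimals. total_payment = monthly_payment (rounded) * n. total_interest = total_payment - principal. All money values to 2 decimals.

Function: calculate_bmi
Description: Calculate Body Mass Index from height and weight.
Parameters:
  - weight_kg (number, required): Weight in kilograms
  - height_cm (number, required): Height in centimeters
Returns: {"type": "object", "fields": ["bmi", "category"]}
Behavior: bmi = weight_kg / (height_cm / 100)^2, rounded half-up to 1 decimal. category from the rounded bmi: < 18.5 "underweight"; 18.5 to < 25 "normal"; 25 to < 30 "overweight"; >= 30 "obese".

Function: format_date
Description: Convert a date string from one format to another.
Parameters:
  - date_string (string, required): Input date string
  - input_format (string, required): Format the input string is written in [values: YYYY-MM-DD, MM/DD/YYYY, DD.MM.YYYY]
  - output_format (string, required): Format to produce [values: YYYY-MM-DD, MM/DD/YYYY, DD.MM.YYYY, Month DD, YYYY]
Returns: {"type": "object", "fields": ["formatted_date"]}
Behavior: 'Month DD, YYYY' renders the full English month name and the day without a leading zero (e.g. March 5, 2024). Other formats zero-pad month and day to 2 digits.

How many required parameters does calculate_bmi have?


Parameters of calculate_bmi: weight_kg (required), height_cm (required)
Required count:
2


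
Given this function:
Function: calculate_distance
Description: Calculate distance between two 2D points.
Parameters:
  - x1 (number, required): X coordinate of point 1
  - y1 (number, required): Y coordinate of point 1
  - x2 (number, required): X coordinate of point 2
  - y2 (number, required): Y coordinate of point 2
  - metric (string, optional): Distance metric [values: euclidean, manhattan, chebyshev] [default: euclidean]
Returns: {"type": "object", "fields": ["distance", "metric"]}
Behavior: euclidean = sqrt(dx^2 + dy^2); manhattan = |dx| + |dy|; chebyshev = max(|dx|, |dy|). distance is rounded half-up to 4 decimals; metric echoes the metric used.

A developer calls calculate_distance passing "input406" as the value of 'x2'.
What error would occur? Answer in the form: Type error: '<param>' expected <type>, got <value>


Spec: 'x2' is declared as number; "input406" is a string.
Type error: 'x2' expected number, got "input406"


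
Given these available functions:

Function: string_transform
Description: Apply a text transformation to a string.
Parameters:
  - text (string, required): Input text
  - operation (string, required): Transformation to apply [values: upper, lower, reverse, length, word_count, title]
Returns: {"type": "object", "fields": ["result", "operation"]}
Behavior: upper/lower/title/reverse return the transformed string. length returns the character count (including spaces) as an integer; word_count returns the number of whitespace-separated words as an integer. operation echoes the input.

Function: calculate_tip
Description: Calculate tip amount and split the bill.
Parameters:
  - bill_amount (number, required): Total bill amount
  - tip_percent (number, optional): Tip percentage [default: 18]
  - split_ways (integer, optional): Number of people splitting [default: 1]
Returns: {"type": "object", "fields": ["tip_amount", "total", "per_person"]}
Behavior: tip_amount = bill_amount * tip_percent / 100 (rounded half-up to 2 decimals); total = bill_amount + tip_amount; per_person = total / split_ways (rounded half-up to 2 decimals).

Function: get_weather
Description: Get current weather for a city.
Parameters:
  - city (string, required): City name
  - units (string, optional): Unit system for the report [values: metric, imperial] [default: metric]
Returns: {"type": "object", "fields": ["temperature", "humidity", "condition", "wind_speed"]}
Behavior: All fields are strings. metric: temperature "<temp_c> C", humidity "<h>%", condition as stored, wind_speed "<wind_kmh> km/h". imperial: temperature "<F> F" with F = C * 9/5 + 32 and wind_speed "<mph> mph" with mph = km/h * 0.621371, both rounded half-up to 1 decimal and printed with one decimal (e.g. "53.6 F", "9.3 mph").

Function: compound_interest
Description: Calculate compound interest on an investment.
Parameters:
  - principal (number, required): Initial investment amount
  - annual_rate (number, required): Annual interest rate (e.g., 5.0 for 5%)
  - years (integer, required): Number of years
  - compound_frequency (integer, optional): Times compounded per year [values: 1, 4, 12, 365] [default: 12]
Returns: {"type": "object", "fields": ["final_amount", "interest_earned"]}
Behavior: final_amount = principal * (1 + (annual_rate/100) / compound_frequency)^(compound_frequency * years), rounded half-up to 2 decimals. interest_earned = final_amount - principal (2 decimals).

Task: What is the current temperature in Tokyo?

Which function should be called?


The task needs a function whose description is: Get current weather for a city.
get_weather
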